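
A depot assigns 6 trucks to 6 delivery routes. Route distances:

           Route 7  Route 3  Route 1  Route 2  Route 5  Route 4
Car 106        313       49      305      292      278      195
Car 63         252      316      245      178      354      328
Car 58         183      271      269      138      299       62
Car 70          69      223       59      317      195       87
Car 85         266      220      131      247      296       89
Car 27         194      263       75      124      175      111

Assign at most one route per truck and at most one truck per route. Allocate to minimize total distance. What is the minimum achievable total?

Min total: 664 km

Optimal: Car 106→Route 3 (49 km), Car 63→Route 2 (178 km), Car 58→Route 4 (62 km), Car 70→Route 7 (69 km), Car 85→Route 1 (131 km), Car 27→Route 5 (175 km) — total 49+178+62+69+131+175 = 664 km.
Row-greedy (each truck in turn takes its cheapest remaining route) gives 789 km, worse by 125.
Every other assignment is strictly worse.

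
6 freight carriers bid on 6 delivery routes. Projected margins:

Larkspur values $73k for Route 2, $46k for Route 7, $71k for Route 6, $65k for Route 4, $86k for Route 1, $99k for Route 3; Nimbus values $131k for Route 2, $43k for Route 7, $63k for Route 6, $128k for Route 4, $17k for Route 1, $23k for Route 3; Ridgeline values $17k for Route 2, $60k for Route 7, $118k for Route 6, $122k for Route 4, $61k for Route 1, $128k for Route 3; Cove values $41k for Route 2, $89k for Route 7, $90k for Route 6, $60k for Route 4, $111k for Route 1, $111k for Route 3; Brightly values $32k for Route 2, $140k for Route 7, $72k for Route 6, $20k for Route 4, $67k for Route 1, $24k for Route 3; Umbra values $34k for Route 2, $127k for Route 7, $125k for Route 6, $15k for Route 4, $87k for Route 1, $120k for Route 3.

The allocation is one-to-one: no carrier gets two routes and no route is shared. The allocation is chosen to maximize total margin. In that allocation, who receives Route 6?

Umbra receives Route 6.

Optimal: Larkspur→Route 3 ($99k), Nimbus→Route 2 ($131k), Ridgeline→Route 4 ($122k), Cove→Route 1 ($111k), Brightly→Route 7 ($140k), Umbra→Route 6 ($125k) — total 99+131+122+111+140+125 = $728k.
Max-entry greedy (repeatedly take the single best remaining cell) gives $700k, worse by 28.
Next-best assignment: Larkspur→Route 1, Nimbus→Route 2, Ridgeline→Route 4, Cove→Route 3, Brightly→Route 7, Umbra→Route 6 = $715k.
Every other assignment is strictly worse.
Umbra's own top route is Route 7 ($127k), but forcing Umbra→Route 7 and reassigning the rest optimally gives only $662k — worse by 66.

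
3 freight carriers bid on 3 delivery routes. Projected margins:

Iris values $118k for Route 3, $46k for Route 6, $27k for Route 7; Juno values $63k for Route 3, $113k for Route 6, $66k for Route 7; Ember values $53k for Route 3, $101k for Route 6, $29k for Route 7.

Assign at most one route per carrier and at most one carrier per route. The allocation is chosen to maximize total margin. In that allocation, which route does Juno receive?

Optimal: Iris→Route 3 ($118k), Juno→Route 7 ($66k), Ember→Route 6 ($101k) — total 118+66+101 = $285k.
Max-entry greedy (repeatedly take the single best remaining cell) gives $260k, worse by 25.
Next-best assignment: Iris→Route 3, Juno→Route 6, Ember→Route 7 = $260k.
No other one-to-one assignment exceeds $285k.
Juno's own top route is Route 6 ($113k), but forcing Juno→Route 6 and reassigning the rest optimally gives only $260k — worse by 25.

Juno receives Route 7.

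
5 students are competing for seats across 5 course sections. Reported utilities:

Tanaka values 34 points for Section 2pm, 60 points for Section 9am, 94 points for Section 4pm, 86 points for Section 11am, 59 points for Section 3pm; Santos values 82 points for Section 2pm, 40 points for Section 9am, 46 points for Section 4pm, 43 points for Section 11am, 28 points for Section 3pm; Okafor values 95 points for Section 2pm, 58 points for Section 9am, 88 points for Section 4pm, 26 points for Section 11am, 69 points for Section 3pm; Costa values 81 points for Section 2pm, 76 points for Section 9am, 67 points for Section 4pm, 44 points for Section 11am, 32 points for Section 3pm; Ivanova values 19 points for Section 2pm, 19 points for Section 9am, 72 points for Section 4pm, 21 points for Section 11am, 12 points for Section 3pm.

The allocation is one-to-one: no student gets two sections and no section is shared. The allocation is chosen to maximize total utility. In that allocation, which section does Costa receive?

Costa receives Section 9am.

Optimal: Tanaka→Section 11am (86 points), Santos→Section 2pm (82 points), Okafor→Section 3pm (69 points), Costa→Section 9am (76 points), Ivanova→Section 4pm (72 points) — total 86+82+69+76+72 = 385 points.
Row-greedy (each student in turn takes its best remaining section) gives 342 points, worse by 43.
Every other assignment is strictly worse.
Costa's own top section is Section 2pm (81 points), but forcing Costa→Section 2pm and reassigning the rest optimally gives only 348 points — worse by 37.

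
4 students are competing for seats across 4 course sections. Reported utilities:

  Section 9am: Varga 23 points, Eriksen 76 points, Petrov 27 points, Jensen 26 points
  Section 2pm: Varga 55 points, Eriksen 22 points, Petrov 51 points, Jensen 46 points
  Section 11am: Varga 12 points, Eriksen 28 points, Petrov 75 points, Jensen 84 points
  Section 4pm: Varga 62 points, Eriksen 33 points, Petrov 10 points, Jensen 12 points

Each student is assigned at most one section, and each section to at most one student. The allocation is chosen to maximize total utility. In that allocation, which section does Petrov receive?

Optimal: Varga→Section 4pm (62 points), Eriksen→Section 9am (76 points), Petrov→Section 2pm (51 points), Jensen→Section 11am (84 points) — total 62+76+51+84 = 273 points.
Row-greedy (each student in turn takes its best remaining section) gives 259 points, worse by 14.
Next-best assignment: Varga→Section 4pm, Eriksen→Section 9am, Petrov→Section 11am, Jensen→Section 2pm = 259 points.
Petrov's own top section is Section 11am (75 points), but forcing Petrov→Section 11am and reassigning the rest optimally gives only 259 points — worse by 14.

Petrov receives Section 2pm.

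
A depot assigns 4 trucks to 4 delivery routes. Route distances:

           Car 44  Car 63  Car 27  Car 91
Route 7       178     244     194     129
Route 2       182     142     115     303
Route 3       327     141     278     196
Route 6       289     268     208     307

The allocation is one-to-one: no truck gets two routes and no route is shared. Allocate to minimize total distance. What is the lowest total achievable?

Optimal: Car 44→Route 2 (182 km), Car 63→Route 3 (141 km), Car 27→Route 6 (208 km), Car 91→Route 7 (129 km) — total 182+141+208+129 = 660 km.
Column-greedy (each route in turn goes to its cheapest remaining truck) gives 674 km, worse by 14.
Next-best assignment: Car 44→Route 6, Car 63→Route 3, Car 27→Route 2, Car 91→Route 7 = 674 km.

Min total: 660 km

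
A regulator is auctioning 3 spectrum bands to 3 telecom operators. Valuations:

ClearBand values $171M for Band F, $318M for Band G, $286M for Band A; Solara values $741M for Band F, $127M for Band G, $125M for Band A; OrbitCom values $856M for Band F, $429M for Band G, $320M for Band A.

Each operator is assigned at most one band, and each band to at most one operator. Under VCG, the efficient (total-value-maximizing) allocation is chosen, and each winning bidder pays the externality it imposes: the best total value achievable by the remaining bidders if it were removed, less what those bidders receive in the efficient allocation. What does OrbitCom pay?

Efficient allocation: ClearBand→Band A ($286M), Solara→Band F ($741M), OrbitCom→Band G ($429M); total welfare W = $1456M.
OrbitCom receives Band G at value $429M, so the others get W − 429 = $1027M.
Without OrbitCom: best allocation of the remaining 2 bidders over all 3 bands is ClearBand→Band G ($318M), Solara→Band F ($741M), total $1059M.
VCG payment = (others' best without OrbitCom) − (others' welfare with OrbitCom) = 1059 − 1027 = $32M.

OrbitCom pays $32M.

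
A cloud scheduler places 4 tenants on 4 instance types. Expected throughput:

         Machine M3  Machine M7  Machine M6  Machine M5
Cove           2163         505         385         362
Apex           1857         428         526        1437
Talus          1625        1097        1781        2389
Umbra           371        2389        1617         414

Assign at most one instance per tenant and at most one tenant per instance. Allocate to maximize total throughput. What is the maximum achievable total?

Max total: 7770 ops/s

Optimal: Cove→Machine M3 (2163 ops/s), Apex→Machine M5 (1437 ops/s), Talus→Machine M6 (1781 ops/s), Umbra→Machine M7 (2389 ops/s) — total 2163+1437+1781+2389 = 7770 ops/s.
Max-entry greedy (repeatedly take the single best remaining cell) gives 7467 ops/s, worse by 303.
Next-best assignment: Cove→Machine M3, Apex→Machine M6, Talus→Machine M5, Umbra→Machine M7 = 7467 ops/s.
Swapping Talus↔Umbra (Talus→Machine M7 1097 ops/s, Umbra→Machine M6 1617 ops/s) loses 1456.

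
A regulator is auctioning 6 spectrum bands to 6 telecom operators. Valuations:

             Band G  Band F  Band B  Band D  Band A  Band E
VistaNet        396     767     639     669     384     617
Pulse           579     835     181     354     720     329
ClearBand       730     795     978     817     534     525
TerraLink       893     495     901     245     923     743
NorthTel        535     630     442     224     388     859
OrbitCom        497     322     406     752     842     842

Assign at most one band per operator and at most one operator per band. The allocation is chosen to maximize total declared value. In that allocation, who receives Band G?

TerraLink receives Band G.

Treat this as an assignment problem: match each operator to one band.
Optimal: VistaNet→Band D ($669M), Pulse→Band F ($835M), ClearBand→Band B ($978M), TerraLink→Band G ($893M), NorthTel→Band E ($859M), OrbitCom→Band A ($842M) — total 669+835+978+893+859+842 = $5076M.
Row-greedy (each operator in turn takes its best remaining band) gives $4969M, worse by 107.
Next-best assignment: VistaNet→Band F, Pulse→Band A, ClearBand→Band B, TerraLink→Band G, NorthTel→Band E, OrbitCom→Band D = $4969M.
TerraLink's own top band is Band A ($923M), but forcing TerraLink→Band A and reassigning the rest optimally gives only $4858M — worse by 218.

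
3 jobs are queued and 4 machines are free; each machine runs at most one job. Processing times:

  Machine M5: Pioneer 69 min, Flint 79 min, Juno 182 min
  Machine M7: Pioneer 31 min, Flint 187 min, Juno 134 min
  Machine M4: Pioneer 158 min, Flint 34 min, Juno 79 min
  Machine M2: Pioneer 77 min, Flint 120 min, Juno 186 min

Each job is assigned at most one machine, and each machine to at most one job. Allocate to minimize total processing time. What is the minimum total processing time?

Min total: 189 min

Treat this as an assignment problem: match each job to one machine.
Optimal: Pioneer→Machine M7 (31 min), Flint→Machine M5 (79 min), Juno→Machine M4 (79 min) — total 31+79+79 = 189 min.
Column-greedy (each machine in turn goes to its cheapest remaining job) gives 237 min, worse by 48.
Swapping Juno↔Pioneer (Juno→Machine M7 134 min, Pioneer→Machine M4 158 min) adds 182.
Every other assignment is strictly worse.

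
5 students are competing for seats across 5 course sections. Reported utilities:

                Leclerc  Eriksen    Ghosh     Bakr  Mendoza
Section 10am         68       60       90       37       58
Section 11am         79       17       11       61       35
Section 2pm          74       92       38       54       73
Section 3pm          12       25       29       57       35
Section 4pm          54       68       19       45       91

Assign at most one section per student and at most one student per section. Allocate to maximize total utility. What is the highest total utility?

Max total: 409 points

Optimal: Leclerc→Section 11am (79 points), Eriksen→Section 2pm (92 points), Ghosh→Section 10am (90 points), Bakr→Section 3pm (57 points), Mendoza→Section 4pm (91 points) — total 79+92+90+57+91 = 409 points.
Next-best assignment: Leclerc→Section 11am, Eriksen→Section 4pm, Ghosh→Section 10am, Bakr→Section 3pm, Mendoza→Section 2pm = 367 points.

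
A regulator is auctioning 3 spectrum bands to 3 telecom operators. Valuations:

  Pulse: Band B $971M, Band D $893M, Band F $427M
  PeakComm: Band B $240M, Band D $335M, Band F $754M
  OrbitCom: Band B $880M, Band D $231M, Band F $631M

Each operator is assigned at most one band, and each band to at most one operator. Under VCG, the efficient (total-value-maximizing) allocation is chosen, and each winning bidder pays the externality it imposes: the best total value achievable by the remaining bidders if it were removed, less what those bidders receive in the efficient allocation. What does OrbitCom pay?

OrbitCom pays $78M.

Efficient allocation: Pulse→Band D ($893M), PeakComm→Band F ($754M), OrbitCom→Band B ($880M); total welfare W = $2527M.
OrbitCom receives Band B at value $880M, so the others get W − 880 = $1647M.
Without OrbitCom: best allocation of the remaining 2 bidders over all 3 bands is Pulse→Band B ($971M), PeakComm→Band F ($754M), total $1725M.
VCG payment = (others' best without OrbitCom) − (others' welfare with OrbitCom) = 1725 − 1647 = $78M.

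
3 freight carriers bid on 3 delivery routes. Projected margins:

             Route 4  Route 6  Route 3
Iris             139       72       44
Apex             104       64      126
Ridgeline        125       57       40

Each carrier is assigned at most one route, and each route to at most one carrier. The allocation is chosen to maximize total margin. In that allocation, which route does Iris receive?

Treat this as an assignment problem: match each carrier to one route.
Optimal: Iris→Route 6 ($72k), Apex→Route 3 ($126k), Ridgeline→Route 4 ($125k) — total 72+126+125 = $323k.
Every other assignment is strictly worse.
Iris's own top route is Route 4 ($139k), but forcing Iris→Route 4 and reassigning the rest optimally gives only $322k — worse by 1.

Iris receives Route 6.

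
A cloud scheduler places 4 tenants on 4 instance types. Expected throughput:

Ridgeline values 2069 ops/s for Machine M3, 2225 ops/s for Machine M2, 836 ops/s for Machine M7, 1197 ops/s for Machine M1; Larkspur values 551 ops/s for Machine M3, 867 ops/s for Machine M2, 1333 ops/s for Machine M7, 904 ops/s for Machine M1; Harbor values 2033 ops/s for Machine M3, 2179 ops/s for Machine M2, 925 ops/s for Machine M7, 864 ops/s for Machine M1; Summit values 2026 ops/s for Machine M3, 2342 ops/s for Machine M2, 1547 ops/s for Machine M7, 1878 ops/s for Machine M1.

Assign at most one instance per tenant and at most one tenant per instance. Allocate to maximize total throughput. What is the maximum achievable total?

Optimal: Ridgeline→Machine M2 (2225 ops/s), Larkspur→Machine M7 (1333 ops/s), Harbor→Machine M3 (2033 ops/s), Summit→Machine M1 (1878 ops/s) — total 2225+1333+2033+1878 = 7469 ops/s.
Max-entry greedy (repeatedly take the single best remaining cell) gives 6608 ops/s, worse by 861.

Maximum total: 7469 ops/s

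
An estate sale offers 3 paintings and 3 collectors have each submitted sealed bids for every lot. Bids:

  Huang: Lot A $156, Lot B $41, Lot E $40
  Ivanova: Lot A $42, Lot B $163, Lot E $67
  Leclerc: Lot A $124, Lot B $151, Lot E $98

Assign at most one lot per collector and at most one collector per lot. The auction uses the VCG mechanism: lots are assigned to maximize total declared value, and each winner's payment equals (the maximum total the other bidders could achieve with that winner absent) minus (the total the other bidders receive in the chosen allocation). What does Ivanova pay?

Efficient allocation: Huang→Lot A ($156), Ivanova→Lot B ($163), Leclerc→Lot E ($98); total welfare W = $417.
Ivanova receives Lot B at value $163, so the others get W − 163 = $254.
Without Ivanova: best allocation of the remaining 2 bidders over all 3 lots is Huang→Lot A ($156), Leclerc→Lot B ($151), total $307.
VCG payment = (others' best without Ivanova) − (others' welfare with Ivanova) = 307 − 254 = $53.

Ivanova pays $53.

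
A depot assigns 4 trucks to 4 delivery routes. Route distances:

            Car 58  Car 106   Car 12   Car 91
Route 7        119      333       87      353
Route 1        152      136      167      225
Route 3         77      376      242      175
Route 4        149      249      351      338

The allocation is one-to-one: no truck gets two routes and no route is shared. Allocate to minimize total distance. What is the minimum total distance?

Treat this as an assignment problem: match each truck to one route.
Optimal: Car 58→Route 4 (149 km), Car 106→Route 1 (136 km), Car 12→Route 7 (87 km), Car 91→Route 3 (175 km) — total 149+136+87+175 = 547 km.
Column-greedy (each route in turn goes to its cheapest remaining truck) gives 638 km, worse by 91.

Min total: 547 km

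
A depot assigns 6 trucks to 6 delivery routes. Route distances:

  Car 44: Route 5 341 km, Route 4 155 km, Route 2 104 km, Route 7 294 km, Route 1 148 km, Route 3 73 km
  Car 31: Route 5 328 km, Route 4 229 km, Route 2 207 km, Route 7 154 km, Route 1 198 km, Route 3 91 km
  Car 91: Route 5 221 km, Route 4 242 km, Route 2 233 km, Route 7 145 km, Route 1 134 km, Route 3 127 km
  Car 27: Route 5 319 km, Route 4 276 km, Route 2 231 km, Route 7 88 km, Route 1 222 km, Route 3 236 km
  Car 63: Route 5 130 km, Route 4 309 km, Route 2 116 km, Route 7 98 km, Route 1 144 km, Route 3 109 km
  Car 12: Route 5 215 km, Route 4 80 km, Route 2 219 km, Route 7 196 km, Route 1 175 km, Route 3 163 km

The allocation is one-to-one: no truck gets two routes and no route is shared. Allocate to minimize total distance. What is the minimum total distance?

Min total: 627 km

Optimal: Car 44→Route 2 (104 km), Car 31→Route 3 (91 km), Car 91→Route 1 (134 km), Car 27→Route 7 (88 km), Car 63→Route 5 (130 km), Car 12→Route 4 (80 km) — total 104+91+134+88+130+80 = 627 km.
Min-entry greedy (repeatedly take the single cheapest remaining cell) gives 819 km, worse by 192.
Next-best assignment: Car 44→Route 3, Car 31→Route 2, Car 91→Route 1, Car 27→Route 7, Car 63→Route 5, Car 12→Route 4 = 712 km.
Checked against all permutations: 627 km is optimal.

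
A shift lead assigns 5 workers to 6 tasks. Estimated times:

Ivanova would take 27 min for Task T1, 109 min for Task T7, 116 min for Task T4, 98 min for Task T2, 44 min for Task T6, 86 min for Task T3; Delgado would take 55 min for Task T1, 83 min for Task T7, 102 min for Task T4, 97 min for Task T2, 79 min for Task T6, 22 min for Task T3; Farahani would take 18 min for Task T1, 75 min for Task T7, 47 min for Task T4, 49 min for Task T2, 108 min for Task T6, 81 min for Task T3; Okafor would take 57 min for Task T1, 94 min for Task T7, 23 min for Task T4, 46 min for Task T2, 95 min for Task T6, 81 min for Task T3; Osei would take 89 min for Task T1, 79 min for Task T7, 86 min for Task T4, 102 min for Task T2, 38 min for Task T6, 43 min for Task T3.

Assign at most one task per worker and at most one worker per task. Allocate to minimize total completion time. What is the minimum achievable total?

Minimum total: 159 min

Optimal: Ivanova→Task T1 (27 min), Delgado→Task T3 (22 min), Farahani→Task T2 (49 min), Okafor→Task T4 (23 min), Osei→Task T6 (38 min) — total 27+22+49+23+38 = 159 min.
Swapping Osei↔Ivanova (Osei→Task T1 89 min, Ivanova→Task T6 44 min) adds 68.
No other one-to-one assignment undercuts 159 min.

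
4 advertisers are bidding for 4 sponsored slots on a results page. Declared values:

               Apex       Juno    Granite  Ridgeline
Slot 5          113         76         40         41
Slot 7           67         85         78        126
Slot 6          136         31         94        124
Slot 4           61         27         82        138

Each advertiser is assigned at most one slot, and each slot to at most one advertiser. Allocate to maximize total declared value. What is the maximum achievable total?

Max total: $430

Optimal: Apex→Slot 5 ($113), Juno→Slot 7 ($85), Granite→Slot 6 ($94), Ridgeline→Slot 4 ($138) — total 113+85+94+138 = $430.
Max-entry greedy (repeatedly take the single best remaining cell) gives $399, worse by 31.
Next-best assignment: Apex→Slot 6, Juno→Slot 5, Granite→Slot 7, Ridgeline→Slot 4 = $428.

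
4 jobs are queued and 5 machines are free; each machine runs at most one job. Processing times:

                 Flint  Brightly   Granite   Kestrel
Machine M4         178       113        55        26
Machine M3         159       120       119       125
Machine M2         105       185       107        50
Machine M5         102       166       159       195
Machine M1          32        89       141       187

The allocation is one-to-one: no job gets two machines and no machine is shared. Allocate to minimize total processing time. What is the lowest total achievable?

Optimal: Flint→Machine M1 (32 min), Brightly→Machine M3 (120 min), Granite→Machine M4 (55 min), Kestrel→Machine M2 (50 min) — total 32+120+55+50 = 257 min.
Column-greedy (each machine in turn goes to its cheapest remaining job) gives 416 min, worse by 159.
Every other assignment is strictly worse.

Minimum total: 257 min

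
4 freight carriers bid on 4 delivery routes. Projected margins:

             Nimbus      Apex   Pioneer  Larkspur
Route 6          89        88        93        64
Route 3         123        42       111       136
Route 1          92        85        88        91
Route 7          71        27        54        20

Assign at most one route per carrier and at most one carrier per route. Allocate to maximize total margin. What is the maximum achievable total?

Max total: $385k

Optimal: Nimbus→Route 7 ($71k), Apex→Route 1 ($85k), Pioneer→Route 6 ($93k), Larkspur→Route 3 ($136k) — total 71+85+93+136 = $385k.
Next-best assignment: Nimbus→Route 7, Apex→Route 6, Pioneer→Route 1, Larkspur→Route 3 = $383k.
Checked against all permutations: $385k is optimal.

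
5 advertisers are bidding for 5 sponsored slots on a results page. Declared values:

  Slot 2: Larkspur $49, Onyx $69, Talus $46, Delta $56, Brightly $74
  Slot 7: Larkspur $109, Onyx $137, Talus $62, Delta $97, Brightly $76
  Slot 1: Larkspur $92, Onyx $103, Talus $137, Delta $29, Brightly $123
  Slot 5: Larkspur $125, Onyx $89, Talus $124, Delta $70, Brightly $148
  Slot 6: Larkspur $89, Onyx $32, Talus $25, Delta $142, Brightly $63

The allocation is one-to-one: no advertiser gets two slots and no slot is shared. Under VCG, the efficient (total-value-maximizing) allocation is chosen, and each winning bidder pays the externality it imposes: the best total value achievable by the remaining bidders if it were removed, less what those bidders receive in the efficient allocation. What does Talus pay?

Efficient allocation: Larkspur→Slot 5 ($125), Onyx→Slot 7 ($137), Talus→Slot 1 ($137), Delta→Slot 6 ($142), Brightly→Slot 2 ($74); total welfare W = $615.
Talus receives Slot 1 at value $137, so the others get W − 137 = $478.
Without Talus: best allocation of the remaining 4 bidders over all 5 slots is Larkspur→Slot 5 ($125), Onyx→Slot 7 ($137), Delta→Slot 6 ($142), Brightly→Slot 1 ($123), total $527.
VCG payment = (others' best without Talus) − (others' welfare with Talus) = 527 − 478 = $49.

Talus pays $49.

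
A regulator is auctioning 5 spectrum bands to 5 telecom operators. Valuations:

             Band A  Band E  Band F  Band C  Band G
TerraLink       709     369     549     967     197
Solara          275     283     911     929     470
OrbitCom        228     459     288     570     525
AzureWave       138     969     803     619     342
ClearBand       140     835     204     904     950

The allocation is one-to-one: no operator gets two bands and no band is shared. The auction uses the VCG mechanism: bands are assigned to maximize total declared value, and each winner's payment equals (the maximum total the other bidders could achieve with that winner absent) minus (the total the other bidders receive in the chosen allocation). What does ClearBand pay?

Efficient allocation: TerraLink→Band A ($709M), Solara→Band F ($911M), OrbitCom→Band C ($570M), AzureWave→Band E ($969M), ClearBand→Band G ($950M); total welfare W = $4109M.
ClearBand receives Band G at value $950M, so the others get W − 950 = $3159M.
Without ClearBand: best allocation of the remaining 4 bidders over all 5 bands is TerraLink→Band C ($967M), Solara→Band F ($911M), OrbitCom→Band G ($525M), AzureWave→Band E ($969M), total $3372M.
VCG payment = (others' best without ClearBand) − (others' welfare with ClearBand) = 3372 − 3159 = $213M.

ClearBand pays $213M.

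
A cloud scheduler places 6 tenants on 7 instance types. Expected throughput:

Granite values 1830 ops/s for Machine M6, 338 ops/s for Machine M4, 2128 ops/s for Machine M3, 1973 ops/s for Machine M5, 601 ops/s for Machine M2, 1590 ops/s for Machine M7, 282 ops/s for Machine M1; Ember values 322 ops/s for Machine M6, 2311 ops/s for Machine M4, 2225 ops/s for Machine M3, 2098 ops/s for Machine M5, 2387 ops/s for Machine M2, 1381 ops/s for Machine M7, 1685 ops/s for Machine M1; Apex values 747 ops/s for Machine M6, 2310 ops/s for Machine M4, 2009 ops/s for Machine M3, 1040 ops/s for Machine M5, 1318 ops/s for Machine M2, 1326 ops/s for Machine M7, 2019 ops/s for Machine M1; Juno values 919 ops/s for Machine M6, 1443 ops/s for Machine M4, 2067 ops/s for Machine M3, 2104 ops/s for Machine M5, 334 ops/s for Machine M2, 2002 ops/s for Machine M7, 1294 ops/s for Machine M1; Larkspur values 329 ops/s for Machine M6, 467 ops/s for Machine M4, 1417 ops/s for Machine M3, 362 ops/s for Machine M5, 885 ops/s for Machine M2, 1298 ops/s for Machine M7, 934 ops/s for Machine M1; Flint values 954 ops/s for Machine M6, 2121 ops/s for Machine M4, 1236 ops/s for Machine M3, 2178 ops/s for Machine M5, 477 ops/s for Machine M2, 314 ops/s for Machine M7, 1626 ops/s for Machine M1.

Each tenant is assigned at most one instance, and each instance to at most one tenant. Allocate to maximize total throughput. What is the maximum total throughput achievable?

Max total: 12124 ops/s

This is a one-to-one assignment (maximum-weight bipartite matching).
Optimal: Granite→Machine M6 (1830 ops/s), Ember→Machine M2 (2387 ops/s), Apex→Machine M4 (2310 ops/s), Juno→Machine M7 (2002 ops/s), Larkspur→Machine M3 (1417 ops/s), Flint→Machine M5 (2178 ops/s) — total 1830+2387+2310+2002+1417+2178 = 12124 ops/s.
Column-greedy (each instance in turn goes to its best remaining tenant) gives 11002 ops/s, worse by 1122.
Next-best assignment: Granite→Machine M6, Ember→Machine M2, Apex→Machine M4, Juno→Machine M3, Larkspur→Machine M7, Flint→Machine M5 = 12070 ops/s.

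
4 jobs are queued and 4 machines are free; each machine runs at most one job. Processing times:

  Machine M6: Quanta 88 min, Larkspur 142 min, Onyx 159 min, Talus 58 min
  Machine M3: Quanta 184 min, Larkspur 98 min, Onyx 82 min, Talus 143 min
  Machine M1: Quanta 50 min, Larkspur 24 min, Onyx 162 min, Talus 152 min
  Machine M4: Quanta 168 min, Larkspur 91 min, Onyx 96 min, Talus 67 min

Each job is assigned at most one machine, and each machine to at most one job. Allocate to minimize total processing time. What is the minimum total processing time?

Optimal: Quanta→Machine M6 (88 min), Larkspur→Machine M1 (24 min), Onyx→Machine M3 (82 min), Talus→Machine M4 (67 min) — total 88+24+82+67 = 261 min.
Column-greedy (each machine in turn goes to its cheapest remaining job) gives 332 min, worse by 71.
Next-best assignment: Quanta→Machine M1, Larkspur→Machine M4, Onyx→Machine M3, Talus→Machine M6 = 281 min.

Min total: 261 min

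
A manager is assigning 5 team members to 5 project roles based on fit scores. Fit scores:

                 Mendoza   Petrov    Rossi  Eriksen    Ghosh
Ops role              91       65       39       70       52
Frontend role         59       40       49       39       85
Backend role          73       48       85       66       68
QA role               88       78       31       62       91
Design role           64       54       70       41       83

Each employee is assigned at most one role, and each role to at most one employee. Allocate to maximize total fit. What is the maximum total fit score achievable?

Maximum total: 390 pts

Optimal: Mendoza→Ops role (91 pts), Petrov→QA role (78 pts), Rossi→Design role (70 pts), Eriksen→Backend role (66 pts), Ghosh→Frontend role (85 pts) — total 91+78+70+66+85 = 390 pts.
Next-best assignment: Mendoza→QA role, Petrov→Design role, Rossi→Backend role, Eriksen→Ops role, Ghosh→Frontend role = 382 pts.
Every other assignment is strictly worse.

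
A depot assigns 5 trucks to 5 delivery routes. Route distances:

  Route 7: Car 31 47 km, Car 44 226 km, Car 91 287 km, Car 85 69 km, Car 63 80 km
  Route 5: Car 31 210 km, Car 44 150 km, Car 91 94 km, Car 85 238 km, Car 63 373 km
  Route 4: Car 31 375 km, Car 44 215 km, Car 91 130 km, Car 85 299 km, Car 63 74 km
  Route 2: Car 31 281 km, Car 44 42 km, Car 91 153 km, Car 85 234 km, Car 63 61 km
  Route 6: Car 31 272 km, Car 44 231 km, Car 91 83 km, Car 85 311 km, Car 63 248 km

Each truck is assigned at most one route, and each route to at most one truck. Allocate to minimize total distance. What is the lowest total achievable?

Optimal: Car 31→Route 5 (210 km), Car 44→Route 2 (42 km), Car 91→Route 6 (83 km), Car 85→Route 7 (69 km), Car 63→Route 4 (74 km) — total 210+42+83+69+74 = 478 km.
Row-greedy (each truck in turn takes its cheapest remaining route) gives 484 km, worse by 6.
Every other assignment is strictly worse.

Minimum total: 478 km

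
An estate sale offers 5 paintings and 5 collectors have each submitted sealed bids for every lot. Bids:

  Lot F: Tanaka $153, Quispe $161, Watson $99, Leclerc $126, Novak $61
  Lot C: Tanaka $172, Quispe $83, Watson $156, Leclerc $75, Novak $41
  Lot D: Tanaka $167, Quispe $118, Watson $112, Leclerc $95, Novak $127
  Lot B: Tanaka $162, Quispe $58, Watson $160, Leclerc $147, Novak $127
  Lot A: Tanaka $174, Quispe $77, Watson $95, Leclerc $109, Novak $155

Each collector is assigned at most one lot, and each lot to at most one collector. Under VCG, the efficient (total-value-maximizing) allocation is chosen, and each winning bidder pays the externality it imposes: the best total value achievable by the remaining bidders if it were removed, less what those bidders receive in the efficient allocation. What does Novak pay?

Efficient allocation: Tanaka→Lot D ($167), Quispe→Lot F ($161), Watson→Lot C ($156), Leclerc→Lot B ($147), Novak→Lot A ($155); total welfare W = $786.
Novak receives Lot A at value $155, so the others get W − 155 = $631.
Without Novak: best allocation of the remaining 4 bidders over all 5 lots is Tanaka→Lot A ($174), Quispe→Lot F ($161), Watson→Lot C ($156), Leclerc→Lot B ($147), total $638.
VCG payment = (others' best without Novak) − (others' welfare with Novak) = 638 − 631 = $7.

Novak pays $7.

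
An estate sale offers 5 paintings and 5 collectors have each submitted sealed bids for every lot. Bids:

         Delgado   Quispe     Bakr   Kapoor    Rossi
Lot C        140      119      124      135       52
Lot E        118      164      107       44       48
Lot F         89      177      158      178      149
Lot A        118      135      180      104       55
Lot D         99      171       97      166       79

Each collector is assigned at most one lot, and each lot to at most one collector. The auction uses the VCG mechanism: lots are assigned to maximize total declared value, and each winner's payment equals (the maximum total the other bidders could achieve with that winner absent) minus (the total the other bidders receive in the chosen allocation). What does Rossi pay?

Rossi pays $19.

Efficient allocation: Delgado→Lot C ($140), Quispe→Lot E ($164), Bakr→Lot A ($180), Kapoor→Lot D ($166), Rossi→Lot F ($149); total welfare W = $799.
Rossi receives Lot F at value $149, so the others get W − 149 = $650.
Without Rossi: best allocation of the remaining 4 bidders over all 5 lots is Delgado→Lot C ($140), Quispe→Lot D ($171), Bakr→Lot A ($180), Kapoor→Lot F ($178), total $669.
VCG payment = (others' best without Rossi) − (others' welfare with Rossi) = 669 − 650 = $19.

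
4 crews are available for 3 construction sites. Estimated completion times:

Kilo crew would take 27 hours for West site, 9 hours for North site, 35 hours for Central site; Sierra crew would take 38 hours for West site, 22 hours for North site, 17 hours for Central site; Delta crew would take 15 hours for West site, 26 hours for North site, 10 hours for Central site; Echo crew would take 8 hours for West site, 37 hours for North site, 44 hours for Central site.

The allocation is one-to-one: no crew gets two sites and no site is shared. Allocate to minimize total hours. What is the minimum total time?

Min total: 27 hours

Optimal: Echo crew→West site (8 hours), Kilo crew→North site (9 hours), Delta crew→Central site (10 hours) — total 8+9+10 = 27 hours.
Row-greedy (each crew in turn takes its cheapest remaining site) gives 41 hours, worse by 14.
Swapping Kilo crew↔Delta crew (Kilo crew→Central site 35 hours, Delta crew→North site 26 hours) adds 42.
Every other assignment is strictly worse.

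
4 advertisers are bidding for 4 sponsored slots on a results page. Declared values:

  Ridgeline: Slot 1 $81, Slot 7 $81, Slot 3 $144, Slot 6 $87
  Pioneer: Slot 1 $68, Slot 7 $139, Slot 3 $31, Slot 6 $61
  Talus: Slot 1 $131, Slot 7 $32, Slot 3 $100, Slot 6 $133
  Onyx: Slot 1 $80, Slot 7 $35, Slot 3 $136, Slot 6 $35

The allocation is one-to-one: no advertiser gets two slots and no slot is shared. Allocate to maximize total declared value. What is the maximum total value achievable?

Optimal: Ridgeline→Slot 3 ($144), Pioneer→Slot 7 ($139), Talus→Slot 6 ($133), Onyx→Slot 1 ($80) — total 144+139+133+80 = $496.
Column-greedy (each slot in turn goes to its best remaining advertiser) gives $449, worse by 47.
Swapping Onyx↔Pioneer (Onyx→Slot 7 $35, Pioneer→Slot 1 $68) loses 116.

Max total: $496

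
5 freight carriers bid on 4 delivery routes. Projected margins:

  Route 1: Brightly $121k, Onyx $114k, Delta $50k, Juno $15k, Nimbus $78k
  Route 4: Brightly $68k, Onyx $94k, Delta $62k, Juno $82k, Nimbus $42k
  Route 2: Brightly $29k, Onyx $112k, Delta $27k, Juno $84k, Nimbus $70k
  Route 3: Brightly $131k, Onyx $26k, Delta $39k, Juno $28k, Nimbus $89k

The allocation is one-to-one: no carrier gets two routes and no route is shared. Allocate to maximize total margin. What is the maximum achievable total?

Optimal: Brightly→Route 1 ($121k), Juno→Route 4 ($82k), Onyx→Route 2 ($112k), Nimbus→Route 3 ($89k) — total 121+82+112+89 = $404k.
Swapping Onyx↔Juno (Onyx→Route 4 $94k, Juno→Route 2 $84k) loses 16.
Checked against all permutations: $404k is optimal.

Maximum total: $404k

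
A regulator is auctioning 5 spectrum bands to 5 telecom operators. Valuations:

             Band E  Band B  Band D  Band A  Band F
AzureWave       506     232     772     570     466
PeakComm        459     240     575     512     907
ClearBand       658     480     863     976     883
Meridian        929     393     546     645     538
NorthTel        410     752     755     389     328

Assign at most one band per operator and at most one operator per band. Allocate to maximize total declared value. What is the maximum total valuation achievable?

Maximum total: $4336M

This is the linear assignment problem.
Optimal: AzureWave→Band D ($772M), PeakComm→Band F ($907M), ClearBand→Band A ($976M), Meridian→Band E ($929M), NorthTel→Band B ($752M) — total 772+907+976+929+752 = $4336M.
Column-greedy (each band in turn goes to its best remaining operator) gives $4021M, worse by 315.
Next-best assignment: AzureWave→Band A, PeakComm→Band F, ClearBand→Band D, Meridian→Band E, NorthTel→Band B = $4021M.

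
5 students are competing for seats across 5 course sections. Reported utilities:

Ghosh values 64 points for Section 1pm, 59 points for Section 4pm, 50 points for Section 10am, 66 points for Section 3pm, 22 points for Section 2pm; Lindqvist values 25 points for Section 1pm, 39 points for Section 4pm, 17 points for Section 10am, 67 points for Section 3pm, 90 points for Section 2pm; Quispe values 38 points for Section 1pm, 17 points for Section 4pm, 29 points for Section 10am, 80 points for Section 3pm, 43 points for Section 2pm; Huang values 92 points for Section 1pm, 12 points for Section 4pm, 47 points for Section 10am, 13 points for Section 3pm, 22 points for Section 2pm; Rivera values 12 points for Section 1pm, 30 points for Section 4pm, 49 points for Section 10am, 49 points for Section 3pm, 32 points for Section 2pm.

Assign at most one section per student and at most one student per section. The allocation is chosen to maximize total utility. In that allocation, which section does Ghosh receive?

Optimal: Ghosh→Section 4pm (59 points), Lindqvist→Section 2pm (90 points), Quispe→Section 3pm (80 points), Huang→Section 1pm (92 points), Rivera→Section 10am (49 points) — total 59+90+80+92+49 = 370 points.
Row-greedy (each student in turn takes its best remaining section) gives 271 points, worse by 99.
Ghosh's own top section is Section 3pm (66 points), but forcing Ghosh→Section 3pm and reassigning the rest optimally gives only 314 points — worse by 56.

Ghosh receives Section 4pm.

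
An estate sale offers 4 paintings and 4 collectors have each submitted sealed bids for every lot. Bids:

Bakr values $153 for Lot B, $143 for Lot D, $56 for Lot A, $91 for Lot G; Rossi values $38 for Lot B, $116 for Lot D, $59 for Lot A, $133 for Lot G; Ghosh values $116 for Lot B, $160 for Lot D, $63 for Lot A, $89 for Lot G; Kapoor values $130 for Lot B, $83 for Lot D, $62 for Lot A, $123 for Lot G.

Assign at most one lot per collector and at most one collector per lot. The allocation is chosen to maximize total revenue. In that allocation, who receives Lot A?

Kapoor receives Lot A.

Optimal: Bakr→Lot B ($153), Rossi→Lot G ($133), Ghosh→Lot D ($160), Kapoor→Lot A ($62) — total 153+133+160+62 = $508.
Next-best assignment: Bakr→Lot B, Rossi→Lot A, Ghosh→Lot D, Kapoor→Lot G = $495.
No other one-to-one assignment exceeds $508.
Kapoor's own top lot is Lot B ($130), but forcing Kapoor→Lot B and reassigning the rest optimally gives only $479 — worse by 29.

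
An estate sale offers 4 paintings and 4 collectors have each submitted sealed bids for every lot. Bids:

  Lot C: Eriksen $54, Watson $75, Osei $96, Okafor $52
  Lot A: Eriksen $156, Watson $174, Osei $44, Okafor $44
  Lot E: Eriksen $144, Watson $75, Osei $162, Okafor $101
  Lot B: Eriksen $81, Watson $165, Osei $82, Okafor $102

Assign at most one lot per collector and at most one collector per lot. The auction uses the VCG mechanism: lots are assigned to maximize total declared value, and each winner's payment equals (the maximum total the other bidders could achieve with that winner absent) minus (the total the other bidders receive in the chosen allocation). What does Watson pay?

Watson pays $50.

Efficient allocation: Eriksen→Lot A ($156), Watson→Lot B ($165), Osei→Lot E ($162), Okafor→Lot C ($52); total welfare W = $535.
Watson receives Lot B at value $165, so the others get W − 165 = $370.
Without Watson: best allocation of the remaining 3 bidders over all 4 lots is Eriksen→Lot A ($156), Osei→Lot E ($162), Okafor→Lot B ($102), total $420.
VCG payment = (others' best without Watson) − (others' welfare with Watson) = 420 − 370 = $50.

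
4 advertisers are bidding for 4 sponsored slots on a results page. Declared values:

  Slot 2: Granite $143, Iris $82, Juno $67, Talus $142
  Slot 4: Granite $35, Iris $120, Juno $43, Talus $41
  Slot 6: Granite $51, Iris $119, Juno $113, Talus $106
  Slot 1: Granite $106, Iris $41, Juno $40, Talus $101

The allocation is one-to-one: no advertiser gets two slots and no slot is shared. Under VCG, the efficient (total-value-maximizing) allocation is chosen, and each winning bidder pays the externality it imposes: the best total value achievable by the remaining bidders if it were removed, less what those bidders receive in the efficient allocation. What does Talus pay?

Efficient allocation: Granite→Slot 1 ($106), Iris→Slot 4 ($120), Juno→Slot 6 ($113), Talus→Slot 2 ($142); total welfare W = $481.
Talus receives Slot 2 at value $142, so the others get W − 142 = $339.
Without Talus: best allocation of the remaining 3 bidders over all 4 slots is Granite→Slot 2 ($143), Iris→Slot 4 ($120), Juno→Slot 6 ($113), total $376.
VCG payment = (others' best without Talus) − (others' welfare with Talus) = 376 − 339 = $37.

Talus pays $37.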